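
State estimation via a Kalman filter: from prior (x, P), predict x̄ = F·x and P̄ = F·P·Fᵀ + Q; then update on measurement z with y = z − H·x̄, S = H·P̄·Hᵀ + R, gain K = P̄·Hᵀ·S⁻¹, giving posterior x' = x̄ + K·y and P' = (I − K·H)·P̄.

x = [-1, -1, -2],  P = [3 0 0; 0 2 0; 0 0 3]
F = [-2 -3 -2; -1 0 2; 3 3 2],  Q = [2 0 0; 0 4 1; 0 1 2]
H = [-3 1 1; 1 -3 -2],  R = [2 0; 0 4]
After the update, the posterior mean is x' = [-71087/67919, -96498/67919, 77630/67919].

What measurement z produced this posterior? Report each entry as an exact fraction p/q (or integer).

z = [3, 1]

x̄ = F·x = [9, -3, -10]
P̄ = F·P·Fᵀ + Q = [44 -6 -48; -6 19 4; -48 4 59]
S = H·P̄·Hᵀ + R = [808 -723; -723 731]
K = P̄·Hᵀ·S⁻¹ = [-21732/67919 -6814/67919; -21362/67919 -27725/67919; 22623/67919 5837/67919]
x' − x̄ = [-682358/67919, 107259/67919, 756820/67919] = K·y
y = (KᵀK)⁻¹·Kᵀ·(x' − x̄) = [43, -37]
z = y + H·x̄ = [43, -37] + [-40, 38] = [3, 1]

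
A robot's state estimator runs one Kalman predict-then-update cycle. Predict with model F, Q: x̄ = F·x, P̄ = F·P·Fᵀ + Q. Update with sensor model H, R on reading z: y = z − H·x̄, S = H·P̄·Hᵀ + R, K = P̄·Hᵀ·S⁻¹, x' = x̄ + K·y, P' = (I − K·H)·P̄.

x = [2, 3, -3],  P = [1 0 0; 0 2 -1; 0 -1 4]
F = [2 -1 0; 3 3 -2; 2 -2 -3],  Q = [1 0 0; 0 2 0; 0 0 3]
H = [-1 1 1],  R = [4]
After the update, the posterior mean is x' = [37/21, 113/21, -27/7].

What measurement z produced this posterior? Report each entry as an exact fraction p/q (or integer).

x̄ = F·x = [1, 21, 7]
P̄ = F·P·Fᵀ + Q = [7 -2 5; -2 57 23; 5 23 39]
S = H·P̄·Hᵀ + R = [147]
K = P̄·Hᵀ·S⁻¹ = [-4/147; 82/147; 19/49]
x' − x̄ = [16/21, -328/21, -76/7] = K·y
y = (KᵀK)⁻¹·Kᵀ·(x' − x̄) = [-28]
z = y + H·x̄ = [-28] + [27] = [-1]

z = [-1]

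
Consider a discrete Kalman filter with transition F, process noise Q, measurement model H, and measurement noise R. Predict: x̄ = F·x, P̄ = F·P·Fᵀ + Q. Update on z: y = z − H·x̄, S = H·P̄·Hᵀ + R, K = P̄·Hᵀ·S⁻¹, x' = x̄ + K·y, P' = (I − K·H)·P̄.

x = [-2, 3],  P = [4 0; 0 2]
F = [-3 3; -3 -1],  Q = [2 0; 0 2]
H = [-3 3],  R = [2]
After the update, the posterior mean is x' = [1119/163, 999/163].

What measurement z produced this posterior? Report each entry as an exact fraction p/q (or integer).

x̄ = F·x = [15, 3]
P̄ = F·P·Fᵀ + Q = [56 30; 30 40]
S = H·P̄·Hᵀ + R = [326]
K = P̄·Hᵀ·S⁻¹ = [-39/163; 15/163]
x' − x̄ = [-1326/163, 510/163] = K·y
y = (KᵀK)⁻¹·Kᵀ·(x' − x̄) = [34]
z = y + H·x̄ = [34] + [-36] = [-2]

z = [-2]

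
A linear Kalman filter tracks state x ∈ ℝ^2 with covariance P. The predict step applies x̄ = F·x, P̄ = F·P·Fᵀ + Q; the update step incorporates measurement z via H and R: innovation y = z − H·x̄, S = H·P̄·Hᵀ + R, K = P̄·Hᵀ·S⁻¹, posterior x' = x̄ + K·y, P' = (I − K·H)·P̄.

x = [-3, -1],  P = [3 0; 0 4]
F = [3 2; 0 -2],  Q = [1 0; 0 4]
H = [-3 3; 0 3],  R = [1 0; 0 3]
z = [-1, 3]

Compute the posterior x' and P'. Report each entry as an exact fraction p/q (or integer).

x' = [2791/2539, 14318/17773]
P' = [1076/2539 800/2539; 800/2539 5636/17773]

x̄ = F·x = [-11, 2]
P̄ = F·P·Fᵀ + Q = [44 -16; -16 20]
y = z − H·x̄ = [-40, -3]
S = H·P̄·Hᵀ + R = [865 324; 324 183]
K = P̄·Hᵀ·S⁻¹ = [-828/2539 800/2539; 108/17773 5636/17773]
x' = x̄ + K·y = [2791/2539, 14318/17773]
P' = (I − K·H)·P̄ = [1076/2539 800/2539; 800/2539 5636/17773]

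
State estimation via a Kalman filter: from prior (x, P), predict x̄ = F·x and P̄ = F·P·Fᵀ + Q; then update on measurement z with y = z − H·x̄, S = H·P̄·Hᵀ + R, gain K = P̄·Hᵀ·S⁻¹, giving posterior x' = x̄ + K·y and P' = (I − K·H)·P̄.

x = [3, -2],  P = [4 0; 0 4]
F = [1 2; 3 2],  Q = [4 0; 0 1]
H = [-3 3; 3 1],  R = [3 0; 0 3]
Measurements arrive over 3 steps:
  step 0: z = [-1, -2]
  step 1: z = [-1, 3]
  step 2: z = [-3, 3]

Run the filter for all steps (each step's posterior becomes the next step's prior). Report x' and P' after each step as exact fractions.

step 0: x̄ = F·x = [-1, 5]
step 0: P̄ = F·P·Fᵀ + Q = [24 28; 28 53]
step 0: y = z − H·x̄ = [-19, -4]
step 0: S = H·P̄·Hᵀ + R = [192 111; 111 440]
step 0: K = P̄·Hᵀ·S⁻¹ = [-1940/24053 5956/24053; 5931/24053 5993/24053]
step 0: x' = x̄ + K·y = [-11017/24053, -16396/24053]
step 0: P' = (I − K·H)·P̄ = [4952/24053 3012/24053; 3012/24053 8943/24053]
step 1: x̄ = F·x = [-43809/24053, -65843/24053]
step 1: P̄ = F·P·Fᵀ + Q = [148984/24053 74724/24053; 74724/24053 140537/24053]
step 1: y = z − H·x̄ = [42049/24053, 269429/24053]
step 1: S = H·P̄·Hᵀ + R = [1332816/24053 -470901/24053; -470901/24053 2001896/24053]
step 1: K = P̄·Hᵀ·S⁻¹ = [-2776156/33903065 8181804/33903065; 7857567/33903065 8024837/33903065]
step 1: x' = x̄ + K·y = [25045579/33903065, 10819737/33903065]
step 1: P' = (I − K·H)·P̄ = [6830392/33903065 4054236/33903065; 4054236/33903065 11911803/33903065]
step 2: x̄ = F·x = [46685053/33903065, 13825173/4843295]
step 2: P̄ = F·P·Fᵀ + Q = [206306808/33903065 14367468/4843295; 14367468/4843295 27382091/4843295]
step 2: y = z − H·x̄ = [-251982669/33903065, -27024435/6780613]
step 2: S = H·P̄·Hᵀ + R = [1873241232/33903065 -135660741/6780613; -135660741/6780613 550715752/6780613]
step 2: K = P̄·Hᵀ·S⁻¹ = [-3789338028/46190723981 11135895996/46190723981; 10689710379/46190723981 10909794761/46190723981]
step 2: x' = x̄ + K·y = [2060295215/2008292347, 387788847/2008292347]
step 2: P' = (I − K·H)·P̄ = [9299256504/46190723981 5509918476/46190723981; 5509918476/46190723981 16199628855/46190723981]

step 0: x' = [-11017/24053, -16396/24053], P' = [4952/24053 3012/24053; 3012/24053 8943/24053]
step 1: x' = [25045579/33903065, 10819737/33903065], P' = [6830392/33903065 4054236/33903065; 4054236/33903065 11911803/33903065]
step 2: x' = [2060295215/2008292347, 387788847/2008292347], P' = [9299256504/46190723981 5509918476/46190723981; 5509918476/46190723981 16199628855/46190723981]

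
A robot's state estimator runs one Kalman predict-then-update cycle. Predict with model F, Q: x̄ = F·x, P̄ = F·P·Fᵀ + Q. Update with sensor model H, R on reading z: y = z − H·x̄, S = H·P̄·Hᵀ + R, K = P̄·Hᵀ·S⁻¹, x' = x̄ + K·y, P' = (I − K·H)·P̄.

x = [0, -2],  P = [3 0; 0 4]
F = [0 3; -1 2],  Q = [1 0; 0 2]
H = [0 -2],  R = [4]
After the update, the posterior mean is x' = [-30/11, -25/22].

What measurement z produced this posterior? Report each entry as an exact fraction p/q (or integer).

z = [2]

x̄ = F·x = [-6, -4]
P̄ = F·P·Fᵀ + Q = [37 24; 24 21]
S = H·P̄·Hᵀ + R = [88]
K = P̄·Hᵀ·S⁻¹ = [-6/11; -21/44]
x' − x̄ = [36/11, 63/22] = K·y
y = (KᵀK)⁻¹·Kᵀ·(x' − x̄) = [-6]
z = y + H·x̄ = [-6] + [8] = [2]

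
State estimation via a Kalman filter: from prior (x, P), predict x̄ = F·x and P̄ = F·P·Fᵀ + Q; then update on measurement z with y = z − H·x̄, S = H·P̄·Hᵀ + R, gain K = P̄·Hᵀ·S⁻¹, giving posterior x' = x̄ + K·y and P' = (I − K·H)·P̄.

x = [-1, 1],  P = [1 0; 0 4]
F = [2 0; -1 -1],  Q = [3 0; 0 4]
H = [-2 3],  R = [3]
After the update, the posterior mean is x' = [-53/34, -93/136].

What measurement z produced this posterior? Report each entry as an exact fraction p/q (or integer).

z = [1]

x̄ = F·x = [-2, 0]
P̄ = F·P·Fᵀ + Q = [7 -2; -2 9]
S = H·P̄·Hᵀ + R = [136]
K = P̄·Hᵀ·S⁻¹ = [-5/34; 31/136]
x' − x̄ = [15/34, -93/136] = K·y
y = (KᵀK)⁻¹·Kᵀ·(x' − x̄) = [-3]
z = y + H·x̄ = [-3] + [4] = [1]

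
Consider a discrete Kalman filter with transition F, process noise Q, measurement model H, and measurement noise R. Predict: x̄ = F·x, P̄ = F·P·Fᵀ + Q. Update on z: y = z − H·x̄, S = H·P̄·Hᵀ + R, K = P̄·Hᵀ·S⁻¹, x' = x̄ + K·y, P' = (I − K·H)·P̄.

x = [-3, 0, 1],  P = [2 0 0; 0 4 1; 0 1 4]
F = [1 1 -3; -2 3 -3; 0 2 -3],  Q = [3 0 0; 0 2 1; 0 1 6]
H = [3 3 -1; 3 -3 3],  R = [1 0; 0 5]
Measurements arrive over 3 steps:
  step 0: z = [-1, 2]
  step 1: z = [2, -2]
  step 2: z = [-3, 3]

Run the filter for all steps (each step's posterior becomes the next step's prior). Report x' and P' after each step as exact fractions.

step 0: x̄ = F·x = [-6, 3, -3]
step 0: P̄ = F·P·Fᵀ + Q = [39 32 35; 32 64 46; 35 46 46]
step 0: y = z − H·x̄ = [5, 38]
step 0: S = H·P̄·Hᵀ + R = [1064 399; 399 572]
step 0: K = P̄·Hᵀ·S⁻¹ = [51542/449407 474/3379; 121666/449407 -390/3379; 70789/449407 249/3379]
step 0: x' = x̄ + K·y = [-43136/449407, -14509/449407, 264170/449407]
step 0: P' = (I − K·H)·P̄ = [409105/449407 -739904/449407 -1043939/449407; -739904/449407 1497416/449407 2150870/449407; -1043939/449407 2150870/449407 3250004/449407]
step 1: x̄ = F·x = [-44745/23653, -749765/449407, -821528/449407]
step 1: P̄ = F·P·Fᵀ + Q = [1283336/23653 170627/23653 765213/23653; 170627/23653 2897934/449407 3116871/449407; 765213/23653 3116871/449407 12125702/449407]
step 1: y = z − H·x̄ = [4877046/449407, 98260/23653]
step 1: S = H·P̄·Hᵀ + R = [210525897/449407 14822562/23653; 14822562/23653 26534471/23653]
step 1: K = P̄·Hᵀ·S⁻¹ = [3194125264/19895076989 2439810786/19895076989; 3553492330/19895076989 -1575316710/19895076989; 1547482328/59685230967 2499606002/19895076989]
step 1: x' = x̄ + K·y = [7162721127/19895076989, -1172898115/19895076989, -20386941488/19895076989]
step 1: P' = (I − K·H)·P̄ = [12620462188/19895076989 -21610686089/19895076989 -30164796967/19895076989; -21610686089/19895076989 43685354418/19895076989 62670512657/19895076989; -30164796967/19895076989 62670512657/19895076989 291003958882/59685230967]
step 2: x̄ = F·x = [67150647476/19895076989, 43316687865/19895076989, 58815028234/19895076989]
step 2: P̄ = F·P·Fᵀ + Q = [750747257901/19895076989 114675786650/19895076989 443620990292/19895076989; 114675786650/19895076989 125733510776/19895076989 120415352842/19895076989; 443620990292/19895076989 120415352842/19895076989 415077604368/19895076989]
step 2: y = z − H·x̄ = [-332272208756/19895076989, -188261732568/19895076989]
step 2: S = H·P̄·Hᵀ + R = [7003245700346/19895076989 8486601086877/19895076989; 8486601086877/19895076989 15477038056750/19895076989]
step 2: K = P̄·Hᵀ·S⁻¹ = [292929732714353/1827944784398239 221933732466633/1827944784398239; 327446575314436/1827944784398239 -140802738407076/1827944784398239; 48661177744878/1827944784398239 234906381091794/1827944784398239]
step 2: x' = x̄ + K·y = [-822633783980032/1827944784398239, -156476684557117/1827944784398239, 2368323823277894/1827944784398239]
step 2: P' = (I − K·H)·P̄ = [1150503489496841/1827944784398239 -1969597335580978/1827944784398239 -2750211270966764/1827944784398239; -1969597335580978/1827944784398239 3985582343479944/1827944784398239 5720508448382462/1827944784398239; -2750211270966764/1827944784398239 5720508448382462/1827944784398239 8862230354502216/1827944784398239]

step 0: x' = [-43136/449407, -14509/449407, 264170/449407], P' = [409105/449407 -739904/449407 -1043939/449407; -739904/449407 1497416/449407 2150870/449407; -1043939/449407 2150870/449407 3250004/449407]
step 1: x' = [7162721127/19895076989, -1172898115/19895076989, -20386941488/19895076989], P' = [12620462188/19895076989 -21610686089/19895076989 -30164796967/19895076989; -21610686089/19895076989 43685354418/19895076989 62670512657/19895076989; -30164796967/19895076989 62670512657/19895076989 291003958882/59685230967]
step 2: x' = [-822633783980032/1827944784398239, -156476684557117/1827944784398239, 2368323823277894/1827944784398239], P' = [1150503489496841/1827944784398239 -1969597335580978/1827944784398239 -2750211270966764/1827944784398239; -1969597335580978/1827944784398239 3985582343479944/1827944784398239 5720508448382462/1827944784398239; -2750211270966764/1827944784398239 5720508448382462/1827944784398239 8862230354502216/1827944784398239]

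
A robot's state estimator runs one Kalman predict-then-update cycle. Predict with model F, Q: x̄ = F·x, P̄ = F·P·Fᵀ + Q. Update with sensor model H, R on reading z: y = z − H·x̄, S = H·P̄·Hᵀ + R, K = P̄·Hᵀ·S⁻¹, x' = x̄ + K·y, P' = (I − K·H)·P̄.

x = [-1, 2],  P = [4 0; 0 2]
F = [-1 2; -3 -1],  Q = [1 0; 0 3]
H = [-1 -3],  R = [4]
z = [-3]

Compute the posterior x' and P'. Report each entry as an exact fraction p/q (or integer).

x' = [1985/434, -221/434]
P' = [4273/434 -1375/434; -1375/434 633/434]

x̄ = F·x = [5, 1]
P̄ = F·P·Fᵀ + Q = [13 8; 8 41]
y = z − H·x̄ = [5]
S = H·P̄·Hᵀ + R = [434]
K = P̄·Hᵀ·S⁻¹ = [-37/434; -131/434]
x' = x̄ + K·y = [1985/434, -221/434]
P' = (I − K·H)·P̄ = [4273/434 -1375/434; -1375/434 633/434]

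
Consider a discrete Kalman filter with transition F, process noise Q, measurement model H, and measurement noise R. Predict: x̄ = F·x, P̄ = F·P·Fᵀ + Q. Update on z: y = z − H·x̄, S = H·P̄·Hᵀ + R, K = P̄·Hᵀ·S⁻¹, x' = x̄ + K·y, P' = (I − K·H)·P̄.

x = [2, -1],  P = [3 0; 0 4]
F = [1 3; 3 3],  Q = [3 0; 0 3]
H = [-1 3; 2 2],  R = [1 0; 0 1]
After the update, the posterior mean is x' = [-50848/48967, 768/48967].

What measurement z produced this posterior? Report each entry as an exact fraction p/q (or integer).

x̄ = F·x = [-1, 3]
P̄ = F·P·Fᵀ + Q = [42 45; 45 66]
S = H·P̄·Hᵀ + R = [367 492; 492 793]
K = P̄·Hᵀ·S⁻¹ = [-11859/48967 18102/48967; 12105/48967 6198/48967]
x' − x̄ = [-1881/48967, -146133/48967] = K·y
y = (KᵀK)⁻¹·Kᵀ·(x' − x̄) = [-9, -6]
z = y + H·x̄ = [-9, -6] + [10, 4] = [1, -2]

z = [1, -2]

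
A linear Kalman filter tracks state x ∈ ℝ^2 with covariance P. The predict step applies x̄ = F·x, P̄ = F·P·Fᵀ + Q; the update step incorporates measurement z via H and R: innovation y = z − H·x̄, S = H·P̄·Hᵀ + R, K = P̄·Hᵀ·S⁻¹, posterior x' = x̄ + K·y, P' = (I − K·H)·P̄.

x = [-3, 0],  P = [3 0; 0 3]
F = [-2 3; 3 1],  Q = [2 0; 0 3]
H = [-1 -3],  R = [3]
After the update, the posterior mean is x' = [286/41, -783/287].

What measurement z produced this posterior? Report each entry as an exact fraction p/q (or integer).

x̄ = F·x = [6, -9]
P̄ = F·P·Fᵀ + Q = [41 -9; -9 33]
S = H·P̄·Hᵀ + R = [287]
K = P̄·Hᵀ·S⁻¹ = [-2/41; -90/287]
x' − x̄ = [40/41, 1800/287] = K·y
y = (KᵀK)⁻¹·Kᵀ·(x' − x̄) = [-20]
z = y + H·x̄ = [-20] + [21] = [1]

z = [1]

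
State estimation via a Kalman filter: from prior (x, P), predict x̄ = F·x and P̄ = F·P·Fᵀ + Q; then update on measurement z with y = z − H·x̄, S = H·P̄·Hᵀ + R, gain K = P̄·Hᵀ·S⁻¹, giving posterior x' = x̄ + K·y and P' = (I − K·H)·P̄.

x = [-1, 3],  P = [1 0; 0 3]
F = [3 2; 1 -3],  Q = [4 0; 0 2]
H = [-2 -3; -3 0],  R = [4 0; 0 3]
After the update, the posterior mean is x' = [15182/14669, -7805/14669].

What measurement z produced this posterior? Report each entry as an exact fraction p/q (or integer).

x̄ = F·x = [3, -10]
P̄ = F·P·Fᵀ + Q = [25 -15; -15 30]
S = H·P̄·Hᵀ + R = [194 15; 15 228]
K = P̄·Hᵀ·S⁻¹ = [-5/14669 -4825/14669; -4785/14669 3210/14669]
x' − x̄ = [-28825/14669, 138885/14669] = K·y
y = (KᵀK)⁻¹·Kᵀ·(x' − x̄) = [-25, 6]
z = y + H·x̄ = [-25, 6] + [24, -9] = [-1, -3]

z = [-1, -3]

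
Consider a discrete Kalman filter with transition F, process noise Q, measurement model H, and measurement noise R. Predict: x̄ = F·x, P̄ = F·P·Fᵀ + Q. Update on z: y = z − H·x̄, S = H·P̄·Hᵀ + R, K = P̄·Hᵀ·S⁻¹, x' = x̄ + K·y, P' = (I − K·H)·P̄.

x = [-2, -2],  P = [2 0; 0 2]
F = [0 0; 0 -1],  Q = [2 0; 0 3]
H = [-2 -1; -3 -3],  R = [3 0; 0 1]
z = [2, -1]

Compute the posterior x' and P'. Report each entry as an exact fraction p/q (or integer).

x' = [-316/295, 81/59]
P' = [286/295 -58/59; -58/59 65/59]

x̄ = F·x = [0, 2]
P̄ = F·P·Fᵀ + Q = [2 0; 0 5]
y = z − H·x̄ = [4, 5]
S = H·P̄·Hᵀ + R = [16 27; 27 64]
K = P̄·Hᵀ·S⁻¹ = [-94/295 12/295; 17/59 -21/59]
x' = x̄ + K·y = [-316/295, 81/59]
P' = (I − K·H)·P̄ = [286/295 -58/59; -58/59 65/59]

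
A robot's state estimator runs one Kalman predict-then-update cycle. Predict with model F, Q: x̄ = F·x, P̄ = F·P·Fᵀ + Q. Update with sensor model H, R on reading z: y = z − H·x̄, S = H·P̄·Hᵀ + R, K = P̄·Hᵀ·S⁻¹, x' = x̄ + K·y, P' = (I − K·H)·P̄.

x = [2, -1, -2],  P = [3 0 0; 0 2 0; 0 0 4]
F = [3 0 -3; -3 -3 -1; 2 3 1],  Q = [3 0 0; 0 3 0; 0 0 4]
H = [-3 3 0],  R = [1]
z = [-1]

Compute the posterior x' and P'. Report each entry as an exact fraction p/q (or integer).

x' = [6762/1333, 6305/1333, -6577/1333]
P' = [28929/1333 28848/1333 -25536/1333; 28848/1333 28915/1333 -25582/1333; -25536/1333 -25582/1333 31610/1333]

x̄ = F·x = [12, -1, -1]
P̄ = F·P·Fᵀ + Q = [66 -15 6; -15 52 -40; 6 -40 38]
y = z − H·x̄ = [38]
S = H·P̄·Hᵀ + R = [1333]
K = P̄·Hᵀ·S⁻¹ = [-243/1333; 201/1333; -138/1333]
x' = x̄ + K·y = [6762/1333, 6305/1333, -6577/1333]
P' = (I − K·H)·P̄ = [28929/1333 28848/1333 -25536/1333; 28848/1333 28915/1333 -25582/1333; -25536/1333 -25582/1333 31610/1333]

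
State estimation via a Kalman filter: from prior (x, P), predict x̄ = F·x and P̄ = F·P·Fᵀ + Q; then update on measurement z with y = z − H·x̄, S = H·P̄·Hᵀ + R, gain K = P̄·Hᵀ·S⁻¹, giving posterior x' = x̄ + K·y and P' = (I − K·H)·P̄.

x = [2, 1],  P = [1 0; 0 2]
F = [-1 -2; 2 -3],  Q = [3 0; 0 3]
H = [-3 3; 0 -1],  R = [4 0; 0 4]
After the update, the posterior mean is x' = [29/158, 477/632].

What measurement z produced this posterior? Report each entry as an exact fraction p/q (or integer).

z = [1, -2]

x̄ = F·x = [-4, 1]
P̄ = F·P·Fᵀ + Q = [12 10; 10 25]
S = H·P̄·Hᵀ + R = [157 -45; -45 29]
K = P̄·Hᵀ·S⁻¹ = [-39/158 -115/158; 45/632 -475/632]
x' − x̄ = [661/158, -155/632] = K·y
y = (KᵀK)⁻¹·Kᵀ·(x' − x̄) = [-14, -1]
z = y + H·x̄ = [-14, -1] + [15, -1] = [1, -2]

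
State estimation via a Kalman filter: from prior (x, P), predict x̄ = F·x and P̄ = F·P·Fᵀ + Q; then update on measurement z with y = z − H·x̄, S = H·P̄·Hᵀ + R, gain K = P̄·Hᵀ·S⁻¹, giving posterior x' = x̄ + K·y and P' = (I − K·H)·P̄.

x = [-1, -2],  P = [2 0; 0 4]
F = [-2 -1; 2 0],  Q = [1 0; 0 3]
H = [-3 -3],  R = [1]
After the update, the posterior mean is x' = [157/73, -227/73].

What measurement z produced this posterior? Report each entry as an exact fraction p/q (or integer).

x̄ = F·x = [4, -2]
P̄ = F·P·Fᵀ + Q = [13 -8; -8 11]
S = H·P̄·Hᵀ + R = [73]
K = P̄·Hᵀ·S⁻¹ = [-15/73; -9/73]
x' − x̄ = [-135/73, -81/73] = K·y
y = (KᵀK)⁻¹·Kᵀ·(x' − x̄) = [9]
z = y + H·x̄ = [9] + [-6] = [3]

z = [3]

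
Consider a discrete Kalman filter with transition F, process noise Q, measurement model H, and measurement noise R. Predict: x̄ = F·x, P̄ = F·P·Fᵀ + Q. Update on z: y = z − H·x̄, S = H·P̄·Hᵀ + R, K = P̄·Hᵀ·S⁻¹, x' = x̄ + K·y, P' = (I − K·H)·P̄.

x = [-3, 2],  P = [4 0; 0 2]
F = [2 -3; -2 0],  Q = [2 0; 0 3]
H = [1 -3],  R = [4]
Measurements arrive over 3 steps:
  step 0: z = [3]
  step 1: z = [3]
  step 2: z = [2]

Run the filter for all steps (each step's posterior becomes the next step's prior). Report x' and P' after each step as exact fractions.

step 0: x' = [-912/307, -567/307], P' = [3996/307 1220/307; 1220/307 504/307]
step 1: x' = [67181/23539, -180/23539], P' = [1043714/211851 101530/70617; 101530/70617 20078/23539]
step 2: x' = [147960226/60794777, 2899304/60794777], P' = [301365356/60794777 87639460/60794777; 87639460/60794777 51584544/60794777]

step 0: x̄ = F·x = [-12, 6]
step 0: P̄ = F·P·Fᵀ + Q = [36 -16; -16 19]
step 0: y = z − H·x̄ = [33]
step 0: S = H·P̄·Hᵀ + R = [307]
step 0: K = P̄·Hᵀ·S⁻¹ = [84/307; -73/307]
step 0: x' = x̄ + K·y = [-912/307, -567/307]
step 0: P' = (I − K·H)·P̄ = [3996/307 1220/307; 1220/307 504/307]
step 1: x̄ = F·x = [-123/307, 1824/307]
step 1: P̄ = F·P·Fᵀ + Q = [6494/307 -8664/307; -8664/307 16905/307]
step 1: y = z − H·x̄ = [6516/307]
step 1: S = H·P̄·Hᵀ + R = [211851/307]
step 1: K = P̄·Hᵀ·S⁻¹ = [32486/211851; -19793/70617]
step 1: x' = x̄ + K·y = [67181/23539, -180/23539]
step 1: P' = (I − K·H)·P̄ = [1043714/211851 101530/70617; 101530/70617 20078/23539]
step 2: x̄ = F·x = [134902/23539, -134362/23539]
step 2: P̄ = F·P·Fᵀ + Q = [2569796/211851 -2347316/211851; -2347316/211851 4810409/211851]
step 2: y = z − H·x̄ = [-490910/23539]
step 2: S = H·P̄·Hᵀ + R = [60794777/211851]
step 2: K = P̄·Hᵀ·S⁻¹ = [9611744/60794777; -16778543/60794777]
step 2: x' = x̄ + K·y = [147960226/60794777, 2899304/60794777]
step 2: P' = (I − K·H)·P̄ = [301365356/60794777 87639460/60794777; 87639460/60794777 51584544/60794777]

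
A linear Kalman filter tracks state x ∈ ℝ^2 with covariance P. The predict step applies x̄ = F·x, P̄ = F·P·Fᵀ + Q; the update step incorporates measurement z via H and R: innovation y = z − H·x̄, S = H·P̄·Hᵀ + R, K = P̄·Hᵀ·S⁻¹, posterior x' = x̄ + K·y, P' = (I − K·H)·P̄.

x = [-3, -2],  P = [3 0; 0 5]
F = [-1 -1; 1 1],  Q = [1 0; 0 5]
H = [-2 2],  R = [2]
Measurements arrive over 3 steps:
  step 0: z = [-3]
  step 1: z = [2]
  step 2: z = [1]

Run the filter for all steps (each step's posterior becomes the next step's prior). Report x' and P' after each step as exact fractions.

step 0: x' = [96/77, -4/11], P' = [115/77 14/11; 14/11 17/11]
step 1: x' = [-2486/4441, 2014/4441], P' = [6437/4441 5500/4441; 5500/4441 6745/4441]
step 2: x' = [-48557/251189, 73873/251189], P' = [363217/251189 310412/251189; 310412/251189 380981/251189]

step 0: x̄ = F·x = [5, -5]
step 0: P̄ = F·P·Fᵀ + Q = [9 -8; -8 13]
step 0: y = z − H·x̄ = [17]
step 0: S = H·P̄·Hᵀ + R = [154]
step 0: K = P̄·Hᵀ·S⁻¹ = [-17/77; 3/11]
step 0: x' = x̄ + K·y = [96/77, -4/11]
step 0: P' = (I − K·H)·P̄ = [115/77 14/11; 14/11 17/11]
step 1: x̄ = F·x = [-68/77, 68/77]
step 1: P̄ = F·P·Fᵀ + Q = [507/77 -430/77; -430/77 815/77]
step 1: y = z − H·x̄ = [-118/77]
step 1: S = H·P̄·Hᵀ + R = [8882/77]
step 1: K = P̄·Hᵀ·S⁻¹ = [-937/4441; 1245/4441]
step 1: x' = x̄ + K·y = [-2486/4441, 2014/4441]
step 1: P' = (I − K·H)·P̄ = [6437/4441 5500/4441; 5500/4441 6745/4441]
step 2: x̄ = F·x = [472/4441, -472/4441]
step 2: P̄ = F·P·Fᵀ + Q = [28623/4441 -24182/4441; -24182/4441 46387/4441]
step 2: y = z − H·x̄ = [6329/4441]
step 2: S = H·P̄·Hᵀ + R = [502378/4441]
step 2: K = P̄·Hᵀ·S⁻¹ = [-52805/251189; 70569/251189]
step 2: x' = x̄ + K·y = [-48557/251189, 73873/251189]
step 2: P' = (I − K·H)·P̄ = [363217/251189 310412/251189; 310412/251189 380981/251189]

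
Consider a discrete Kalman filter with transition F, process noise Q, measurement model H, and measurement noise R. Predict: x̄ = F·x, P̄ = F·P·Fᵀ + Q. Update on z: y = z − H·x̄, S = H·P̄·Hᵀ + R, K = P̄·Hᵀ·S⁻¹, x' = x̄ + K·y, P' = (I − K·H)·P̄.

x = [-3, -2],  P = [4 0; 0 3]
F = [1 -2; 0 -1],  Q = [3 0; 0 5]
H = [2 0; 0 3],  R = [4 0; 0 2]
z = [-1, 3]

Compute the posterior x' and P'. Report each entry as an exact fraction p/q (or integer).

x̄ = F·x = [1, 2]
P̄ = F·P·Fᵀ + Q = [19 6; 6 8]
y = z − H·x̄ = [-3, -3]
S = H·P̄·Hᵀ + R = [80 36; 36 74]
K = P̄·Hᵀ·S⁻¹ = [541/1156 9/578; 3/578 93/289]
x' = x̄ + K·y = [-521/1156, 589/578]
P' = (I − K·H)·P̄ = [541/578 3/289; 3/289 62/289]

x' = [-521/1156, 589/578]
P' = [541/578 3/289; 3/289 62/289]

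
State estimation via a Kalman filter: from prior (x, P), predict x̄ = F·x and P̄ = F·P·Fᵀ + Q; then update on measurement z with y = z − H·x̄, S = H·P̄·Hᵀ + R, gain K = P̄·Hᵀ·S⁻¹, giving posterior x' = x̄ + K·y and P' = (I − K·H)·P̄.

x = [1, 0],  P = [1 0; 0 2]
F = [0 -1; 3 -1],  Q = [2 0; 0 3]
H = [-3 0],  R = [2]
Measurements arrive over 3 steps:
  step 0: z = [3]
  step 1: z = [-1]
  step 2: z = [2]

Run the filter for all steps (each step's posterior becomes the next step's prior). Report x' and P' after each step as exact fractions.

step 0: x̄ = F·x = [0, 3]
step 0: P̄ = F·P·Fᵀ + Q = [4 2; 2 14]
step 0: y = z − H·x̄ = [3]
step 0: S = H·P̄·Hᵀ + R = [38]
step 0: K = P̄·Hᵀ·S⁻¹ = [-6/19; -3/19]
step 0: x' = x̄ + K·y = [-18/19, 48/19]
step 0: P' = (I − K·H)·P̄ = [4/19 2/19; 2/19 248/19]
step 1: x̄ = F·x = [-48/19, -102/19]
step 1: P̄ = F·P·Fᵀ + Q = [286/19 242/19; 242/19 329/19]
step 1: y = z − H·x̄ = [-163/19]
step 1: S = H·P̄·Hᵀ + R = [2612/19]
step 1: K = P̄·Hᵀ·S⁻¹ = [-429/1306; -363/1306]
step 1: x' = x̄ + K·y = [381/1306, -3897/1306]
step 1: P' = (I − K·H)·P̄ = [143/653 121/653; 121/653 4372/653]
step 2: x̄ = F·x = [3897/1306, 2520/653]
step 2: P̄ = F·P·Fᵀ + Q = [5678/653 4009/653; 4009/653 6892/653]
step 2: y = z − H·x̄ = [14303/1306]
step 2: S = H·P̄·Hᵀ + R = [52408/653]
step 2: K = P̄·Hᵀ·S⁻¹ = [-8517/26204; -12027/52408]
step 2: x' = x̄ + K·y = [-30171/52408, 141063/104816]
step 2: P' = (I − K·H)·P̄ = [2839/13102 4009/26204; 4009/26204 331619/52408]

step 0: x' = [-18/19, 48/19], P' = [4/19 2/19; 2/19 248/19]
step 1: x' = [381/1306, -3897/1306], P' = [143/653 121/653; 121/653 4372/653]
step 2: x' = [-30171/52408, 141063/104816], P' = [2839/13102 4009/26204; 4009/26204 331619/52408]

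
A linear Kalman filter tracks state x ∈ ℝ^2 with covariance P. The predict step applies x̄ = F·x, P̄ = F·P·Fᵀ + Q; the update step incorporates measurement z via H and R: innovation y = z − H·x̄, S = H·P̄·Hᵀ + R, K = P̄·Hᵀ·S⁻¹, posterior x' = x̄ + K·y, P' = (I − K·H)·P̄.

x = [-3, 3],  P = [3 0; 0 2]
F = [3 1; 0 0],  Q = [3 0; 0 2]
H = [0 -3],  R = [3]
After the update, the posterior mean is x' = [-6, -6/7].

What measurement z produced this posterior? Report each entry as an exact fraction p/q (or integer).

z = [3]

x̄ = F·x = [-6, 0]
P̄ = F·P·Fᵀ + Q = [32 0; 0 2]
S = H·P̄·Hᵀ + R = [21]
K = P̄·Hᵀ·S⁻¹ = [0; -2/7]
x' − x̄ = [0, -6/7] = K·y
y = (KᵀK)⁻¹·Kᵀ·(x' − x̄) = [3]
z = y + H·x̄ = [3] + [0] = [3]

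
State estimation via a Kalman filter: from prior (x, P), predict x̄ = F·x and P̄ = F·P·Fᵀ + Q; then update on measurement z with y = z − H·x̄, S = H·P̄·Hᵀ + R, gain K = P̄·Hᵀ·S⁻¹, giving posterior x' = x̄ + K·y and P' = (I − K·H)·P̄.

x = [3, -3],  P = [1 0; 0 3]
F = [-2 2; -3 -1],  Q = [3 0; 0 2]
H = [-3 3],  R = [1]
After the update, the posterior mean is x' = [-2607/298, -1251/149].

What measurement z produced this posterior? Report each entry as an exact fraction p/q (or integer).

z = [1]

x̄ = F·x = [-12, -6]
P̄ = F·P·Fᵀ + Q = [19 0; 0 14]
S = H·P̄·Hᵀ + R = [298]
K = P̄·Hᵀ·S⁻¹ = [-57/298; 21/149]
x' − x̄ = [969/298, -357/149] = K·y
y = (KᵀK)⁻¹·Kᵀ·(x' − x̄) = [-17]
z = y + H·x̄ = [-17] + [18] = [1]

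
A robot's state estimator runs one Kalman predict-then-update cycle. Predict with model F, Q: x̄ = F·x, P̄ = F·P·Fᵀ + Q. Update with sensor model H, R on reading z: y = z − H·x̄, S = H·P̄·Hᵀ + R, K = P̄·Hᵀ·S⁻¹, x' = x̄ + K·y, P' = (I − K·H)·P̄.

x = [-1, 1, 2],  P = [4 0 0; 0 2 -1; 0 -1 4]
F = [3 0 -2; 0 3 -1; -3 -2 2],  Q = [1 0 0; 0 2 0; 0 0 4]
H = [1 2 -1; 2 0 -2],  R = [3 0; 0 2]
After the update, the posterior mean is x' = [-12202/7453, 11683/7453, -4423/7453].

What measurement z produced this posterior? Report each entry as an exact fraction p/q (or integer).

z = [2, -2]

x̄ = F·x = [-7, 1, 5]
P̄ = F·P·Fᵀ + Q = [53 14 -56; 14 30 -28; -56 -28 72]
S = H·P̄·Hᵀ + R = [528 642; 642 950]
K = P̄·Hᵀ·S⁻¹ = [-4903/44718 4525/14906; 3581/7453 -1761/7453; -2612/22359 -1420/7453]
x' − x̄ = [39969/7453, 4230/7453, -41688/7453] = K·y
y = (KᵀK)⁻¹·Kᵀ·(x' − x̄) = [12, 22]
z = y + H·x̄ = [12, 22] + [-10, -24] = [2, -2]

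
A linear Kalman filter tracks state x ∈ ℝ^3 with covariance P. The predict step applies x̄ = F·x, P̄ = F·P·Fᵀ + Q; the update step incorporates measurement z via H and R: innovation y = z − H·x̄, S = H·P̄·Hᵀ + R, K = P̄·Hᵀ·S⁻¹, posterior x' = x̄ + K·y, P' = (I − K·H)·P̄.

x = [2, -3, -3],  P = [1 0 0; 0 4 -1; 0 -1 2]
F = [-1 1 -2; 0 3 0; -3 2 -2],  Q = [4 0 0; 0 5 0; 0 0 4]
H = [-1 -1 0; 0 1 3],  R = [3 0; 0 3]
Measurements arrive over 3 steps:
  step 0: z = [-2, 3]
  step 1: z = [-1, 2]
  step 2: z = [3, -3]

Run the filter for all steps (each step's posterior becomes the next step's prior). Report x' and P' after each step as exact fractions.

step 0: x̄ = F·x = [1, -9, -6]
step 0: P̄ = F·P·Fᵀ + Q = [21 18 25; 18 41 30; 25 30 45]
step 0: y = z − H·x̄ = [-10, 30]
step 0: S = H·P̄·Hᵀ + R = [101 -224; -224 629]
step 0: K = P̄·Hᵀ·S⁻¹ = [-1233/4451 219/4451; -2589/4451 5/4451; 2365/13353 4345/13353]
step 0: x' = x̄ + K·y = [23351/4451, -14019/4451, 26582/13353]
step 0: P' = (I − K·H)·P̄ = [25017/4451 -21318/4451 7325/4451; -21318/4451 29085/4451 -9690/4451; 7325/4451 -9690/4451 14035/13353]
step 1: x̄ = F·x = [-165274/13353, -42057/4451, -347437/13353]
step 1: P̄ = F·P·Fᵀ + Q = [603946/13353 209349/4451 1125793/13353; 209349/4451 284020/4451 424512/4451; 1125793/13353 424512/4451 2397739/13353]
step 1: y = z − H·x̄ = [-304798/13353, 398396/4451]
step 1: S = H·P̄·Hᵀ + R = [2752159/13353 -2892698/4451; -2892698/4451 10037662/4451]
step 1: K = P̄·Hᵀ·S⁻¹ = [-87602959/283322473 12439832/283322473; -150550035/283322473 577309/283322473; 45844298/283322473 185744617/566644946]
step 1: x' = x̄ + K·y = [-393671368/283322473, 811073363/283322473, -105601119/283322473]
step 1: P' = (I − K·H)·P̄ = [1000405563/283322473 -737596686/283322473 258305394/283322473; -737596686/283322473 1189246791/283322473 -395838288/283322473; 258305394/283322473 -395838288/283322473 449636809/566644946]
step 2: x̄ = F·x = [1415946969/283322473, 2433220089/283322473, 3014363068/283322473]
step 2: P̄ = F·P·Fᵀ + Q = [8313983964/283322473 8155560159/283322473 14408440199/283322473; 8155560159/283322473 12119833484/283322473 16148880648/283322473; 14408440199/283322473 16148880648/283322473 30910732005/283322473]
step 2: y = z − H·x̄ = [4699134477/283322473, -12326276712/283322473]
step 2: S = H·P̄·Hᵀ + R = [37594905185/283322473 -111947356184/283322473; -111947356184/283322473 388059672836/283322473]
step 2: K = P̄·Hᵀ·S⁻¹ = [-188010778649/604980850979 25864937953/604980850979; -319955154121/604980850979 2121901093/604980850979; 291968315075/1814942552937 2373840894359/7259770211748]
step 2: x' = x̄ + K·y = [-1220113280946/604980850979, -203357944674/604980850979, -555622186569/604980850979]
step 2: P' = (I − K·H)·P̄ = [2133208777557/604980850979 -1569176441610/604980850979 548923751823/604980850979; -1569176441610/604980850979 2529041903973/604980850979 -840892066898/604980850979; 548923751823/604980850979 -840892066898/604980850979 5737409161951/7259770211748]

step 0: x' = [23351/4451, -14019/4451, 26582/13353], P' = [25017/4451 -21318/4451 7325/4451; -21318/4451 29085/4451 -9690/4451; 7325/4451 -9690/4451 14035/13353]
step 1: x' = [-393671368/283322473, 811073363/283322473, -105601119/283322473], P' = [1000405563/283322473 -737596686/283322473 258305394/283322473; -737596686/283322473 1189246791/283322473 -395838288/283322473; 258305394/283322473 -395838288/283322473 449636809/566644946]
step 2: x' = [-1220113280946/604980850979, -203357944674/604980850979, -555622186569/604980850979], P' = [2133208777557/604980850979 -1569176441610/604980850979 548923751823/604980850979; -1569176441610/604980850979 2529041903973/604980850979 -840892066898/604980850979; 548923751823/604980850979 -840892066898/604980850979 5737409161951/7259770211748]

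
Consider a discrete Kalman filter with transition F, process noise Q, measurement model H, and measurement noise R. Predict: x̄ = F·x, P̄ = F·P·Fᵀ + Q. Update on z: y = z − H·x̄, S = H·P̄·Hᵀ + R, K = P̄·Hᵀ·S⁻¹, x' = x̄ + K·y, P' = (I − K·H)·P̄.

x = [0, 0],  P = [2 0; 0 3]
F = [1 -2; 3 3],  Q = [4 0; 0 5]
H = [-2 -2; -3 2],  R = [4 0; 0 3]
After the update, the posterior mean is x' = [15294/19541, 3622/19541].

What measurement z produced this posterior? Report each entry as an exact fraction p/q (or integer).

z = [-2, -2]

x̄ = F·x = [0, 0]
P̄ = F·P·Fᵀ + Q = [18 -12; -12 50]
S = H·P̄·Hᵀ + R = [180 -116; -116 509]
K = P̄·Hᵀ·S⁻¹ = [-3789/19541 -3858/19541; -5727/19541 3916/19541]
x' − x̄ = [15294/19541, 3622/19541] = K·y
y = (KᵀK)⁻¹·Kᵀ·(x' − x̄) = [-2, -2]
z = y + H·x̄ = [-2, -2] + [0, 0] = [-2, -2]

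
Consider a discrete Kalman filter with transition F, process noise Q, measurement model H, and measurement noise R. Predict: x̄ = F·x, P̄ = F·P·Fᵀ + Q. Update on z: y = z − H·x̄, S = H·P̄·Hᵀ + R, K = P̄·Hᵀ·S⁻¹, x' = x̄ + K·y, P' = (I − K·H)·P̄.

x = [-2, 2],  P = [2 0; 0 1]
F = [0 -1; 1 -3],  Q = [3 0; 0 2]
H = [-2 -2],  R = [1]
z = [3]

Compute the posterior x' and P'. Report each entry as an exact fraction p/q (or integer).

x̄ = F·x = [-2, -8]
P̄ = F·P·Fᵀ + Q = [4 3; 3 13]
y = z − H·x̄ = [-17]
S = H·P̄·Hᵀ + R = [93]
K = P̄·Hᵀ·S⁻¹ = [-14/93; -32/93]
x' = x̄ + K·y = [52/93, -200/93]
P' = (I − K·H)·P̄ = [176/93 -169/93; -169/93 185/93]

x' = [52/93, -200/93]
P' = [176/93 -169/93; -169/93 185/93]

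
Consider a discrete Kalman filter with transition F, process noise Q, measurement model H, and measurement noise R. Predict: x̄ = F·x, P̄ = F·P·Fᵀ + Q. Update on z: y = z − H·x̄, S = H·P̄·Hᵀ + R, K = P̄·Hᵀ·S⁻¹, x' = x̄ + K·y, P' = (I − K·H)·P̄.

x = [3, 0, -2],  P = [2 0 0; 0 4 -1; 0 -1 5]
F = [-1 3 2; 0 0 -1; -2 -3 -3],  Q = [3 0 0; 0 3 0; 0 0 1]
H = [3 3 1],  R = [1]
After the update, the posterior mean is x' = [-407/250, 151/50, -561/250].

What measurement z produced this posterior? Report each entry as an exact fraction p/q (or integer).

x̄ = F·x = [-7, 2, 0]
P̄ = F·P·Fᵀ + Q = [49 -7 -47; -7 8 12; -47 12 72]
S = H·P̄·Hᵀ + R = [250]
K = P̄·Hᵀ·S⁻¹ = [79/250; 3/50; -33/250]
x' − x̄ = [1343/250, 51/50, -561/250] = K·y
y = (KᵀK)⁻¹·Kᵀ·(x' − x̄) = [17]
z = y + H·x̄ = [17] + [-15] = [2]

z = [2]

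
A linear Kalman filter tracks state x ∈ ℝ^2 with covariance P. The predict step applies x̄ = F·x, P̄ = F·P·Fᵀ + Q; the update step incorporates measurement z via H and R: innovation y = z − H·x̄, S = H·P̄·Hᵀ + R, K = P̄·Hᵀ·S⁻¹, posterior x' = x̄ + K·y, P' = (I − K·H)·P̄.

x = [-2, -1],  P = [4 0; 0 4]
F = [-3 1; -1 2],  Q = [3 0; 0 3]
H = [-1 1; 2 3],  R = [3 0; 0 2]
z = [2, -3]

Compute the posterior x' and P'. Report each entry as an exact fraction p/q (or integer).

x̄ = F·x = [5, 0]
P̄ = F·P·Fᵀ + Q = [43 20; 20 23]
y = z − H·x̄ = [7, -13]
S = H·P̄·Hᵀ + R = [29 -37; -37 621]
K = P̄·Hᵀ·S⁻¹ = [-8881/16640 3383/16640; 737/2080 409/2080]
x' = x̄ + K·y = [-11473/8320, -79/1040]
P' = (I − K·H)·P̄ = [17339/16640 -1163/2080; -1163/2080 131/260]

x' = [-11473/8320, -79/1040]
P' = [17339/16640 -1163/2080; -1163/2080 131/260]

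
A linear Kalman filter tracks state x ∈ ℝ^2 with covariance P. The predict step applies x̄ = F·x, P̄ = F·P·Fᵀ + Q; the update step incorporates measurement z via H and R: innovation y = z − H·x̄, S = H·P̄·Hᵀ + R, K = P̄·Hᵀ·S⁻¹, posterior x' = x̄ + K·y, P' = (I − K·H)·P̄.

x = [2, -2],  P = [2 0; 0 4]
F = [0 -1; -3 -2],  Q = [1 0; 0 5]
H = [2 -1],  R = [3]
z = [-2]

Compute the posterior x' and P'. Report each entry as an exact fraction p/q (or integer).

x' = [22/15, 62/15]
P' = [73/15 143/15; 143/15 641/30]

x̄ = F·x = [2, -2]
P̄ = F·P·Fᵀ + Q = [5 8; 8 39]
y = z − H·x̄ = [-8]
S = H·P̄·Hᵀ + R = [30]
K = P̄·Hᵀ·S⁻¹ = [1/15; -23/30]
x' = x̄ + K·y = [22/15, 62/15]
P' = (I − K·H)·P̄ = [73/15 143/15; 143/15 641/30]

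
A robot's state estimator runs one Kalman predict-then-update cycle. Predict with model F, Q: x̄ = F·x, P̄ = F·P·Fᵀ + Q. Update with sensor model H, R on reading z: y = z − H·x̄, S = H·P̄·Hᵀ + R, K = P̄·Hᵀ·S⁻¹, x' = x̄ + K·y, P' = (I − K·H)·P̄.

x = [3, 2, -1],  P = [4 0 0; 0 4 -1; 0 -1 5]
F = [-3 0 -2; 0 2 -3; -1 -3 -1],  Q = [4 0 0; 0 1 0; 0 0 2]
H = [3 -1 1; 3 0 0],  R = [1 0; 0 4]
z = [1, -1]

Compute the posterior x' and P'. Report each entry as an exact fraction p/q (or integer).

x' = [-4483/19831, 7300/19831, 37978/19831]
P' = [8556/19831 17776/19831 -7730/19831; 17776/19831 236762/19831 172673/19831; -7730/19831 172673/19831 204311/19831]

x̄ = F·x = [-7, 7, -8]
P̄ = F·P·Fᵀ + Q = [60 34 16; 34 74 -16; 16 -16 41]
y = z − H·x̄ = [37, 20]
S = H·P̄·Hᵀ + R = [580 486; 486 544]
K = P̄·Hᵀ·S⁻¹ = [162/19831 6417/19831; -10761/19831 13332/19831; 8448/19831 -11595/39662]
x' = x̄ + K·y = [-4483/19831, 7300/19831, 37978/19831]
P' = (I − K·H)·P̄ = [8556/19831 17776/19831 -7730/19831; 17776/19831 236762/19831 172673/19831; -7730/19831 172673/19831 204311/19831]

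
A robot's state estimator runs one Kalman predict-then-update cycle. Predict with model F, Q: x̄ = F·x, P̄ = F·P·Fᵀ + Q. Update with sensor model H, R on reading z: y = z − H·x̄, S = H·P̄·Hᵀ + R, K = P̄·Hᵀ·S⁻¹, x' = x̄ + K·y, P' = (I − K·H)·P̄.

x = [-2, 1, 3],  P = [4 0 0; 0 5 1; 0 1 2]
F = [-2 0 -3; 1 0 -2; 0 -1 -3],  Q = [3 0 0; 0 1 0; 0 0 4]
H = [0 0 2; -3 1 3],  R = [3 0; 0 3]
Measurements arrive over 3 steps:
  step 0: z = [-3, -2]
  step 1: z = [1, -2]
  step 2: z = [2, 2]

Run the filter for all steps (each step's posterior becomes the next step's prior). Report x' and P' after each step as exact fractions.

step 0: x̄ = F·x = [-5, -8, -10]
step 0: P̄ = F·P·Fᵀ + Q = [37 4 21; 4 13 14; 21 14 33]
step 0: y = z − H·x̄ = [17, 21]
step 0: S = H·P̄·Hᵀ + R = [135 100; 100 328]
step 0: K = P̄·Hᵀ·S⁻¹ = [2272/4285 -507/1714; 1221/8570 601/6856; 2081/4285 15/3428]
step 0: x' = x̄ + K·y = [-18837/8570, -128107/34280, -28317/17140]
step 0: P' = (I − K·H)·P̄ = [7351/4285 16053/8570 3408/4285; 16053/8570 179673/34280 3663/17140; 3408/4285 3663/17140 6243/8570]
step 1: x̄ = F·x = [160299/17140, 948/857, 298009/34280]
step 1: P̄ = F·P·Fᵀ + Q = [222497/8570 1487/857 269367/17140; 1487/857 2098/857 462/857; 269367/17140 462/857 585497/34280]
step 1: y = z − H·x̄ = [-280869/17140, -38713/34280]
step 1: S = H·P̄·Hᵀ + R = [611207/8570 158769/17140; 158769/17140 3522913/34280]
step 1: K = P̄·Hᵀ·S⁻¹ = [119940150/248310559 -80892226/248310559; 4160334/248310559 -3129524/248310559; 118870910/248310559 476307/248310559]
step 1: x' = x̄ + K·y = [448206224/248310559, 210037105/248310559, 210211052/248310559]
step 1: P' = (I − K·H)·P̄ = [330573512/248310559 209313183/248310559 179910225/248310559; 209313183/248310559 599829474/248310559 6240501/248310559; 179910225/248310559 6240501/248310559 178306365/248310559]
step 2: x̄ = F·x = [-218149372/35472937, 3969160/35472937, -840670261/248310559]
step 2: P̄ = F·P·Fᵀ + Q = [832986530/35472937 84085913/35472937 445938072/35472937; 84085913/35472937 81781233/35472937 47610762/35472937; 445938072/35472937 47610762/35472937 3235272001/248310559]
step 2: y = z − H·x̄ = [2177961640/248310559, -1590289031/248310559]
step 2: S = H·P̄·Hᵀ + R = [13686019681/248310559 1348783650/248310559; 1348783650/248310559 25192846293/248310559]
step 2: K = P̄·Hᵀ·S⁻¹ = [224787503022/460405408229 -449458271293/1381216224687; 22892449812/460405408229 -4762058220/460405408229; 217606280968/460405408229 674391825/460405408229]
step 2: x' = x̄ + K·y = [299319010625/1381216224687, 282806683220/460405408229, 345601573664/460405408229]
step 2: P' = (I − K·H)·P̄ = [1832196542309/1381216224687 371194507417/460405408229 337181254533/460405408229; 371194507417/460405408229 996281323437/460405408229 34338674718/460405408229; 337181254533/460405408229 34338674718/460405408229 326409421452/460405408229]

step 0: x' = [-18837/8570, -128107/34280, -28317/17140], P' = [7351/4285 16053/8570 3408/4285; 16053/8570 179673/34280 3663/17140; 3408/4285 3663/17140 6243/8570]
step 1: x' = [448206224/248310559, 210037105/248310559, 210211052/248310559], P' = [330573512/248310559 209313183/248310559 179910225/248310559; 209313183/248310559 599829474/248310559 6240501/248310559; 179910225/248310559 6240501/248310559 178306365/248310559]
step 2: x' = [299319010625/1381216224687, 282806683220/460405408229, 345601573664/460405408229], P' = [1832196542309/1381216224687 371194507417/460405408229 337181254533/460405408229; 371194507417/460405408229 996281323437/460405408229 34338674718/460405408229; 337181254533/460405408229 34338674718/460405408229 326409421452/460405408229]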